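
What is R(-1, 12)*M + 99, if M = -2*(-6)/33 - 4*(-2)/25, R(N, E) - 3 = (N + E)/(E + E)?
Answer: 167251/1650 ≈ 101.36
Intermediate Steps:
R(N, E) = 3 + (E + N)/(2*E) (R(N, E) = 3 + (N + E)/(E + E) = 3 + (E + N)/((2*E)) = 3 + (E + N)*(1/(2*E)) = 3 + (E + N)/(2*E))
M = 188/275 (M = 12*(1/33) + 8*(1/25) = 4/11 + 8/25 = 188/275 ≈ 0.68364)
R(-1, 12)*M + 99 = ((½)*(-1 + 7*12)/12)*(188/275) + 99 = ((½)*(1/12)*(-1 + 84))*(188/275) + 99 = ((½)*(1/12)*83)*(188/275) + 99 = (83/24)*(188/275) + 99 = 3901/1650 + 99 = 167251/1650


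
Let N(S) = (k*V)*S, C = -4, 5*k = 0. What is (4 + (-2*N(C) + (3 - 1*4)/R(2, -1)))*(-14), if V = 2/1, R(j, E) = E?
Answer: -70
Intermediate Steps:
k = 0 (k = (⅕)*0 = 0)
V = 2 (V = 2*1 = 2)
N(S) = 0 (N(S) = (0*2)*S = 0*S = 0)
(4 + (-2*N(C) + (3 - 1*4)/R(2, -1)))*(-14) = (4 + (-2*0 + (3 - 1*4)/(-1)))*(-14) = (4 + (0 + (3 - 4)*(-1)))*(-14) = (4 + (0 - 1*(-1)))*(-14) = (4 + (0 + 1))*(-14) = (4 + 1)*(-14) = 5*(-14) = -70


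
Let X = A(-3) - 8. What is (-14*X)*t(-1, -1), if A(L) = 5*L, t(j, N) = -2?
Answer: -644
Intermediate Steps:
X = -23 (X = 5*(-3) - 8 = -15 - 8 = -23)
(-14*X)*t(-1, -1) = -14*(-23)*(-2) = 322*(-2) = -644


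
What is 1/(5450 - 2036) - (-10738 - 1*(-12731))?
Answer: -6804101/3414 ≈ -1993.0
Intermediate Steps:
1/(5450 - 2036) - (-10738 - 1*(-12731)) = 1/3414 - (-10738 + 12731) = 1/3414 - 1*1993 = 1/3414 - 1993 = -6804101/3414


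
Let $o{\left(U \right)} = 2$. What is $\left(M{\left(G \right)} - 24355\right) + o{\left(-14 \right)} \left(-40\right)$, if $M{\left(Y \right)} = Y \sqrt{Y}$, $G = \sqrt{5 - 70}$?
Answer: $-24435 + 65^{\frac{3}{4}} i^{\frac{3}{2}} \approx -24451.0 + 16.187 i$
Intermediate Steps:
$G = i \sqrt{65}$ ($G = \sqrt{-65} = i \sqrt{65} \approx 8.0623 i$)
$M{\left(Y \right)} = Y^{\frac{3}{2}}$
$\left(M{\left(G \right)} - 24355\right) + o{\left(-14 \right)} \left(-40\right) = \left(\left(i \sqrt{65}\right)^{\frac{3}{2}} - 24355\right) + 2 \left(-40\right) = \left(65^{\frac{3}{4}} i^{\frac{3}{2}} - 24355\right) - 80 = \left(-24355 + 65^{\frac{3}{4}} i^{\frac{3}{2}}\right) - 80 = -24435 + 65^{\frac{3}{4}} i^{\frac{3}{2}}$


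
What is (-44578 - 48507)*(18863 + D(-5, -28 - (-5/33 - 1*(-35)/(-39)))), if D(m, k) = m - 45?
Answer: -1751208105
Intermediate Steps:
D(m, k) = -45 + m
(-44578 - 48507)*(18863 + D(-5, -28 - (-5/33 - 1*(-35)/(-39)))) = (-44578 - 48507)*(18863 + (-45 - 5)) = -93085*(18863 - 50) = -93085*18813 = -1751208105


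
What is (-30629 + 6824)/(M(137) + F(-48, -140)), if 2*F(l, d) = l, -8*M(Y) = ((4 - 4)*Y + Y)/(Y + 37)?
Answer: 6627312/6709 ≈ 987.82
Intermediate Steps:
M(Y) = -Y/(8*(37 + Y)) (M(Y) = -((4 - 4)*Y + Y)/(8*(Y + 37)) = -(0*Y + Y)/(8*(37 + Y)) = -(0 + Y)/(8*(37 + Y)) = -Y/(8*(37 + Y)))
F(l, d) = l/2
(-30629 + 6824)/(M(137) + F(-48, -140)) = (-30629 + 6824)/(-1*137/(296 + 8*137) + (½)*(-48)) = -23805/(-1*137/(296 + 1096) - 24) = -23805/(-1*137/1392 - 24) = -23805/(-1*137*1/1392 - 24) = -23805/(-137/1392 - 24) = -23805/(-33545/1392) = -23805*(-1392/33545) = 6627312/6709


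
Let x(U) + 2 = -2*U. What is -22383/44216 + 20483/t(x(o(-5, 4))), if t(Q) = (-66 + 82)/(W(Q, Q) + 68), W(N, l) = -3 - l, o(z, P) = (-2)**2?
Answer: 8490670809/88432 ≈ 96014.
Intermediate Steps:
o(z, P) = 4
x(U) = -2 - 2*U
t(Q) = 16/(65 - Q) (t(Q) = (-66 + 82)/((-3 - Q) + 68) = 16/(65 - Q))
-22383/44216 + 20483/t(x(o(-5, 4))) = -22383/44216 + 20483/((-16/(-65 + (-2 - 2*4)))) = -22383*1/44216 + 20483/((-16/(-65 + (-2 - 8)))) = -22383/44216 + 20483/((-16/(-65 - 10))) = -22383/44216 + 20483/((-16/(-75))) = -22383/44216 + 20483/((-16*(-1/75))) = -22383/44216 + 20483/(16/75) = -22383/44216 + 20483*(75/16) = -22383/44216 + 1536225/16 = 8490670809/88432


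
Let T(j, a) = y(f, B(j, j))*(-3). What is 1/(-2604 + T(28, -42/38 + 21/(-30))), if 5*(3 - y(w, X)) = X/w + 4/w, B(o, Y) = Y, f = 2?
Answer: -5/13017 ≈ -0.00038411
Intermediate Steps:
y(w, X) = 3 - 4/(5*w) - X/(5*w) (y(w, X) = 3 - (X/w + 4/w)/5 = 3 - (4/w + X/w)/5 = 3 + (-4/(5*w) - X/(5*w)) = 3 - 4/(5*w) - X/(5*w))
T(j, a) = -39/5 + 3*j/10 (T(j, a) = ((⅕)*(-4 - j + 15*2)/2)*(-3) = ((⅕)*(½)*(-4 - j + 30))*(-3) = ((⅕)*(½)*(26 - j))*(-3) = (13/5 - j/10)*(-3) = -39/5 + 3*j/10)
1/(-2604 + T(28, -42/38 + 21/(-30))) = 1/(-2604 + (-39/5 + (3/10)*28)) = 1/(-2604 + (-39/5 + 42/5)) = 1/(-2604 + ⅗) = 1/(-13017/5) = -5/13017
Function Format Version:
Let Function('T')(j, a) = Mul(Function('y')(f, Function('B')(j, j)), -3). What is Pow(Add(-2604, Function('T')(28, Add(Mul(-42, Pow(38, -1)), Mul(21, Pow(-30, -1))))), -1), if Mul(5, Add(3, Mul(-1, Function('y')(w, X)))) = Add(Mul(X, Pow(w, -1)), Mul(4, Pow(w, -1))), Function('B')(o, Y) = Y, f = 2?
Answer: Rational(-5, 13017) ≈ -0.00038411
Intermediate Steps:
Function('y')(w, X) = Add(3, Mul(Rational(-4, 5), Pow(w, -1)), Mul(Rational(-1, 5), X, Pow(w, -1))) (Function('y')(w, X) = Add(3, Mul(Rational(-1, 5), Add(Mul(X, Pow(w, -1)), Mul(4, Pow(w, -1))))) = Add(3, Mul(Rational(-1, 5), Add(Mul(4, Pow(w, -1)), Mul(X, Pow(w, -1))))) = Add(3, Add(Mul(Rational(-4, 5), Pow(w, -1)), Mul(Rational(-1, 5), X, Pow(w, -1)))) = Add(3, Mul(Rational(-4, 5), Pow(w, -1)), Mul(Rational(-1, 5), X, Pow(w, -1))))
Function('T')(j, a) = Add(Rational(-39, 5), Mul(Rational(3, 10), j)) (Function('T')(j, a) = Mul(Mul(Rational(1, 5), Pow(2, -1), Add(-4, Mul(-1, j), Mul(15, 2))), -3) = Mul(Mul(Rational(1, 5), Rational(1, 2), Add(-4, Mul(-1, j), 30)), -3) = Mul(Mul(Rational(1, 5), Rational(1, 2), Add(26, Mul(-1, j))), -3) = Mul(Add(Rational(13, 5), Mul(Rational(-1, 10), j)), -3) = Add(Rational(-39, 5), Mul(Rational(3, 10), j)))
Pow(Add(-2604, Function('T')(28, Add(Mul(-42, Pow(38, -1)), Mul(21, Pow(-30, -1))))), -1) = Pow(Add(-2604, Add(Rational(-39, 5), Mul(Rational(3, 10), 28))), -1) = Pow(Add(-2604, Add(Rational(-39, 5), Rational(42, 5))), -1) = Pow(Add(-2604, Rational(3, 5)), -1) = Pow(Rational(-13017, 5), -1) = Rational(-5, 13017)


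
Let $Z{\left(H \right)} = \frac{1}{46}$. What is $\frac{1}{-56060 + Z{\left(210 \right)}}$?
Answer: $- \frac{46}{2578759} \approx -1.7838 \cdot 10^{-5}$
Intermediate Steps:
$Z{\left(H \right)} = \frac{1}{46}$
$\frac{1}{-56060 + Z{\left(210 \right)}} = \frac{1}{-56060 + \frac{1}{46}} = \frac{1}{- \frac{2578759}{46}} = - \frac{46}{2578759}$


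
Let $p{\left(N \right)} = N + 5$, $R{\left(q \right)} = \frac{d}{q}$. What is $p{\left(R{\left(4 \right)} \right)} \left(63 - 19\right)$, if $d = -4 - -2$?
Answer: $198$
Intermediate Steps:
$d = -2$ ($d = -4 + 2 = -2$)
$R{\left(q \right)} = - \frac{2}{q}$
$p{\left(N \right)} = 5 + N$
$p{\left(R{\left(4 \right)} \right)} \left(63 - 19\right) = \left(5 - \frac{2}{4}\right) \left(63 - 19\right) = \left(5 - \frac{1}{2}\right) 44 = \frac{9}{2} \cdot 44 = 198$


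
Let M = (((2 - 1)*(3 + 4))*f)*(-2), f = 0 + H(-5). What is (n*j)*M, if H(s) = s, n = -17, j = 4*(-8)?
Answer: 38080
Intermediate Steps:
j = -32
f = -5 (f = 0 - 5 = -5)
M = 70 (M = (((2 - 1)*(3 + 4))*(-5))*(-2) = ((1*7)*(-5))*(-2) = (7*(-5))*(-2) = -35*(-2) = 70)
(n*j)*M = -17*(-32)*70 = 544*70 = 38080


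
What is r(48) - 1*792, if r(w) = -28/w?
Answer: -9511/12 ≈ -792.58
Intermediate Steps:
r(48) - 1*792 = -28/48 - 1*792 = -28*1/48 - 792 = -7/12 - 792 = -9511/12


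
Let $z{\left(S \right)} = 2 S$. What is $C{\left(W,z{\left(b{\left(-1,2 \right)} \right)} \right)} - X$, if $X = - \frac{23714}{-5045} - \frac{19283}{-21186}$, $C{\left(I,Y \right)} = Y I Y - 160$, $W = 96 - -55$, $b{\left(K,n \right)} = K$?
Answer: $\frac{4259684431}{9716670} \approx 438.39$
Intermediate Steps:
$W = 151$ ($W = 96 + 55 = 151$)
$C{\left(I,Y \right)} = -160 + I Y^{2}$ ($C{\left(I,Y \right)} = I Y Y - 160 = I Y^{2} - 160 = -160 + I Y^{2}$)
$X = \frac{54517049}{9716670}$ ($X = \left(-23714\right) \left(- \frac{1}{5045}\right) - - \frac{1753}{1926} = \frac{23714}{5045} + \frac{1753}{1926} = \frac{54517049}{9716670} \approx 5.6107$)
$C{\left(W,z{\left(b{\left(-1,2 \right)} \right)} \right)} - X = \left(-160 + 151 \left(2 \left(-1\right)\right)^{2}\right) - \frac{54517049}{9716670} = \left(-160 + 151 \left(-2\right)^{2}\right) - \frac{54517049}{9716670} = \left(-160 + 151 \cdot 4\right) - \frac{54517049}{9716670} = \left(-160 + 604\right) - \frac{54517049}{9716670} = 444 - \frac{54517049}{9716670} = \frac{4259684431}{9716670}$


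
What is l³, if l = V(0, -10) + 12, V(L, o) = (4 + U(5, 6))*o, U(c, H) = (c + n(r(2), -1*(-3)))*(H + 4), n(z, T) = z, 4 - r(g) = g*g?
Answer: -147197952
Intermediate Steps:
r(g) = 4 - g² (r(g) = 4 - g*g = 4 - g²)
U(c, H) = c*(4 + H) (U(c, H) = (c + (4 - 1*2²))*(H + 4) = (c + (4 - 1*4))*(4 + H) = (c + (4 - 4))*(4 + H) = (c + 0)*(4 + H) = c*(4 + H))
V(L, o) = 54*o (V(L, o) = (4 + 5*(4 + 6))*o = (4 + 5*10)*o = (4 + 50)*o = 54*o)
l = -528 (l = 54*(-10) + 12 = -540 + 12 = -528)
l³ = (-528)³ = -147197952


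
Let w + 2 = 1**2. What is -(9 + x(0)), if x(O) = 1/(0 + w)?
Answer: -8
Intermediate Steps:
w = -1 (w = -2 + 1**2 = -2 + 1 = -1)
x(O) = -1 (x(O) = 1/(0 - 1) = 1/(-1) = -1)
-(9 + x(0)) = -(9 - 1) = -1*8 = -8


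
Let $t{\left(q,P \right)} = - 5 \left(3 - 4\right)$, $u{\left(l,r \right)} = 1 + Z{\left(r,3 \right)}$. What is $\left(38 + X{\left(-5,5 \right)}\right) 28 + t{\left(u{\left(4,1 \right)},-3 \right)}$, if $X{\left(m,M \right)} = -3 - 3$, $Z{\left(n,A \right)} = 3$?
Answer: $901$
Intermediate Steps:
$u{\left(l,r \right)} = 4$ ($u{\left(l,r \right)} = 1 + 3 = 4$)
$X{\left(m,M \right)} = -6$ ($X{\left(m,M \right)} = -3 - 3 = -6$)
$t{\left(q,P \right)} = 5$ ($t{\left(q,P \right)} = \left(-5\right) \left(-1\right) = 5$)
$\left(38 + X{\left(-5,5 \right)}\right) 28 + t{\left(u{\left(4,1 \right)},-3 \right)} = \left(38 - 6\right) 28 + 5 = 32 \cdot 28 + 5 = 896 + 5 = 901$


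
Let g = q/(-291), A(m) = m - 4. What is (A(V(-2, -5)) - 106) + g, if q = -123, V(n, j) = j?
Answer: -11114/97 ≈ -114.58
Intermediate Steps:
A(m) = -4 + m
g = 41/97 (g = -123/(-291) = -123*(-1/291) = 41/97 ≈ 0.42268)
(A(V(-2, -5)) - 106) + g = ((-4 - 5) - 106) + 41/97 = (-9 - 106) + 41/97 = -115 + 41/97 = -11114/97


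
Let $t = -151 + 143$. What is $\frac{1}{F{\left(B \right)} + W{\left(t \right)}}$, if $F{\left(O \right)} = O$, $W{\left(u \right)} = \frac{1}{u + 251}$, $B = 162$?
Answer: $\frac{243}{39367} \approx 0.0061727$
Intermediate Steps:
$t = -8$
$W{\left(u \right)} = \frac{1}{251 + u}$
$\frac{1}{F{\left(B \right)} + W{\left(t \right)}} = \frac{1}{162 + \frac{1}{251 - 8}} = \frac{1}{162 + \frac{1}{243}} = \frac{1}{\frac{39367}{243}} = \frac{243}{39367}$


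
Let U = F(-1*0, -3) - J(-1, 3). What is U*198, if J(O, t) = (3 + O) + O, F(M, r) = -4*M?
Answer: -198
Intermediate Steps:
J(O, t) = 3 + 2*O
U = -1 (U = -(-4)*0 - (3 + 2*(-1)) = -4*0 - (3 - 2) = 0 - 1*1 = 0 - 1 = -1)
U*198 = -1*198 = -198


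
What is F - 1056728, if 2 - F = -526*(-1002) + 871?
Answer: -1584649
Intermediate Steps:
F = -527921 (F = 2 - (-526*(-1002) + 871) = 2 - (527052 + 871) = 2 - 1*527923 = 2 - 527923 = -527921)
F - 1056728 = -527921 - 1056728 = -1584649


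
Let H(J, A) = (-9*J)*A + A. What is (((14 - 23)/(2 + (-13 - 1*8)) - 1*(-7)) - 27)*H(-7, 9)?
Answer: -213696/19 ≈ -11247.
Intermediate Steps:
H(J, A) = A - 9*A*J (H(J, A) = -9*A*J + A = A - 9*A*J)
(((14 - 23)/(2 + (-13 - 1*8)) - 1*(-7)) - 27)*H(-7, 9) = (((14 - 23)/(2 + (-13 - 1*8)) - 1*(-7)) - 27)*(9*(1 - 9*(-7))) = ((-9/(2 + (-13 - 8)) + 7) - 27)*(9*(1 + 63)) = ((-9/(2 - 21) + 7) - 27)*(9*64) = ((-9/(-19) + 7) - 27)*576 = ((-9*(-1/19) + 7) - 27)*576 = ((9/19 + 7) - 27)*576 = (142/19 - 27)*576 = -371/19*576 = -213696/19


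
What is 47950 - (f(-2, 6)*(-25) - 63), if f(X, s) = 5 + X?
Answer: 48088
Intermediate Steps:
47950 - (f(-2, 6)*(-25) - 63) = 47950 - ((5 - 2)*(-25) - 63) = 47950 - (3*(-25) - 63) = 47950 - (-75 - 63) = 47950 - 1*(-138) = 47950 + 138 = 48088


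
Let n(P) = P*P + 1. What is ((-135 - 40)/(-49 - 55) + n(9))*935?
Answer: 8137305/104 ≈ 78243.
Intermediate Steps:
n(P) = 1 + P² (n(P) = P² + 1 = 1 + P²)
((-135 - 40)/(-49 - 55) + n(9))*935 = ((-135 - 40)/(-49 - 55) + (1 + 9²))*935 = (-175/(-104) + (1 + 81))*935 = (-175*(-1/104) + 82)*935 = (175/104 + 82)*935 = (8703/104)*935 = 8137305/104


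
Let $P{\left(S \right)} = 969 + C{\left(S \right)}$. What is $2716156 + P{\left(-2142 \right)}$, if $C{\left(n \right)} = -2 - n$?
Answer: $2719265$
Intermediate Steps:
$P{\left(S \right)} = 967 - S$ ($P{\left(S \right)} = 969 - \left(2 + S\right) = 967 - S$)
$2716156 + P{\left(-2142 \right)} = 2716156 + \left(967 - -2142\right) = 2716156 + \left(967 + 2142\right) = 2716156 + 3109 = 2719265$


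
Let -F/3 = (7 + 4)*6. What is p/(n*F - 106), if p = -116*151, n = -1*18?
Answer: -8758/1729 ≈ -5.0654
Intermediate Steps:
n = -18
p = -17516
F = -198 (F = -3*(7 + 4)*6 = -33*6 = -3*66 = -198)
p/(n*F - 106) = -17516/(-18*(-198) - 106) = -17516/(3564 - 106) = -17516/3458 = -17516*1/3458 = -8758/1729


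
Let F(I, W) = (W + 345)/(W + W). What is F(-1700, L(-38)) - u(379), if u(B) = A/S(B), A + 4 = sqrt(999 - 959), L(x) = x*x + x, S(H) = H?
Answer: 674877/1065748 - 2*sqrt(10)/379 ≈ 0.61656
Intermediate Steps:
L(x) = x + x**2 (L(x) = x**2 + x = x + x**2)
A = -4 + 2*sqrt(10) (A = -4 + sqrt(999 - 959) = -4 + sqrt(40) = -4 + 2*sqrt(10) ≈ 2.3246)
u(B) = (-4 + 2*sqrt(10))/B
F(I, W) = (345 + W)/(2*W) (F(I, W) = (345 + W)/((2*W)) = (345 + W)*(1/(2*W)) = (345 + W)/(2*W))
F(-1700, L(-38)) - u(379) = (345 - 38*(1 - 38))/(2*((-38*(1 - 38)))) - 2*(-2 + sqrt(10))/379 = (345 - 38*(-37))/(2*((-38*(-37)))) - 2*(-2 + sqrt(10))/379 = (1/2)*(345 + 1406)/1406 - (-4/379 + 2*sqrt(10)/379) = (1/2)*(1/1406)*1751 + (4/379 - 2*sqrt(10)/379) = 1751/2812 + (4/379 - 2*sqrt(10)/379) = 674877/1065748 - 2*sqrt(10)/379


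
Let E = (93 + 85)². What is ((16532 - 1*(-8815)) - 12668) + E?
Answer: 44363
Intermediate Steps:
E = 31684 (E = 178² = 31684)
((16532 - 1*(-8815)) - 12668) + E = ((16532 - 1*(-8815)) - 12668) + 31684 = ((16532 + 8815) - 12668) + 31684 = (25347 - 12668) + 31684 = 12679 + 31684 = 44363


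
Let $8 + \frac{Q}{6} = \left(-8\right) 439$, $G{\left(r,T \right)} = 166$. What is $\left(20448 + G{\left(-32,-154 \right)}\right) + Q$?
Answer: $-506$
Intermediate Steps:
$Q = -21120$ ($Q = -48 + 6 \left(\left(-8\right) 439\right) = -48 + 6 \left(-3512\right) = -48 - 21072 = -21120$)
$\left(20448 + G{\left(-32,-154 \right)}\right) + Q = \left(20448 + 166\right) - 21120 = 20614 - 21120 = -506$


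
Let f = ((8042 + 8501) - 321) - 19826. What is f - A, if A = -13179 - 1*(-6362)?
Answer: 3213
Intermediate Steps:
A = -6817 (A = -13179 + 6362 = -6817)
f = -3604 (f = (16543 - 321) - 19826 = 16222 - 19826 = -3604)
f - A = -3604 - 1*(-6817) = -3604 + 6817 = 3213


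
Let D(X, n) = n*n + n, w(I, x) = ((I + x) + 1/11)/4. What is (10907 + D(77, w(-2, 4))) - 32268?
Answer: -41353355/1936 ≈ -21360.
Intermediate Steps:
w(I, x) = 1/44 + I/4 + x/4 (w(I, x) = ((I + x) + 1/11)*(¼) = (1/11 + I + x)*(¼) = 1/44 + I/4 + x/4)
D(X, n) = n + n² (D(X, n) = n² + n = n + n²)
(10907 + D(77, w(-2, 4))) - 32268 = (10907 + (1/44 + (¼)*(-2) + (¼)*4)*(1 + (1/44 + (¼)*(-2) + (¼)*4))) - 32268 = (10907 + (1/44 - ½ + 1)*(1 + (1/44 - ½ + 1))) - 32268 = (10907 + 23*(1 + 23/44)/44) - 32268 = (10907 + (23/44)*(67/44)) - 32268 = (10907 + 1541/1936) - 32268 = 21117493/1936 - 32268 = -41353355/1936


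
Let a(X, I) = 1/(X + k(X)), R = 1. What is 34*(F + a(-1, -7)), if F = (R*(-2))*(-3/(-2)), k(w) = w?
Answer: -119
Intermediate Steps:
a(X, I) = 1/(2*X) (a(X, I) = 1/(X + X) = 1/(2*X))
F = -3 (F = (1*(-2))*(-3/(-2)) = -(-6)*(-1)/2 = -2*3/2 = -3)
34*(F + a(-1, -7)) = 34*(-3 + (1/2)/(-1)) = 34*(-3 + (1/2)*(-1)) = 34*(-3 - 1/2) = 34*(-7/2) = -119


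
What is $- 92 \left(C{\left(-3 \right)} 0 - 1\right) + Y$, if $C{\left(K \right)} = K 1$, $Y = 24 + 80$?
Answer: $196$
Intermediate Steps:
$Y = 104$
$C{\left(K \right)} = K$
$- 92 \left(C{\left(-3 \right)} 0 - 1\right) + Y = - 92 \left(\left(-3\right) 0 - 1\right) + 104 = - 92 \left(0 - 1\right) + 104 = \left(-92\right) \left(-1\right) + 104 = 92 + 104 = 196$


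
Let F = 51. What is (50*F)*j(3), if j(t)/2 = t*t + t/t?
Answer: 51000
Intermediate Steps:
j(t) = 2 + 2*t² (j(t) = 2*(t*t + t/t) = 2*(t² + 1) = 2*(1 + t²) = 2 + 2*t²)
(50*F)*j(3) = (50*51)*(2 + 2*3²) = 2550*(2 + 2*9) = 2550*(2 + 18) = 2550*20 = 51000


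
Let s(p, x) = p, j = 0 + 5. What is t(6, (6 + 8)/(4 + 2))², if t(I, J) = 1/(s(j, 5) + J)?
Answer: 9/484 ≈ 0.018595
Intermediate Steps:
j = 5
t(I, J) = 1/(5 + J)
t(6, (6 + 8)/(4 + 2))² = (1/(5 + (6 + 8)/(4 + 2)))² = (1/(5 + 14/6))² = (1/(5 + 14*(⅙)))² = (1/(5 + 7/3))² = (1/(22/3))² = (3/22)² = 9/484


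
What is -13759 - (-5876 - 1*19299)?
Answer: 11416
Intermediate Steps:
-13759 - (-5876 - 1*19299) = -13759 - (-5876 - 19299) = -13759 - 1*(-25175) = -13759 + 25175 = 11416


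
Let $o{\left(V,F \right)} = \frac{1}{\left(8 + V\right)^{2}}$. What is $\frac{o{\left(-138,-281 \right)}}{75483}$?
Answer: $\frac{1}{1275662700} \approx 7.8391 \cdot 10^{-10}$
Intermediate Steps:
$o{\left(V,F \right)} = \frac{1}{\left(8 + V\right)^{2}}$
$\frac{o{\left(-138,-281 \right)}}{75483} = \frac{1}{\left(8 - 138\right)^{2} \cdot 75483} = \frac{1}{16900} \cdot \frac{1}{75483} = \frac{1}{1275662700}$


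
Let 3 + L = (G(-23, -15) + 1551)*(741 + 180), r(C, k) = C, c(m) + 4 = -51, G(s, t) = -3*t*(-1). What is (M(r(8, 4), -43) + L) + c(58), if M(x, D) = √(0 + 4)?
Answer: 1386970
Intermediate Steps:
G(s, t) = 3*t
c(m) = -55 (c(m) = -4 - 51 = -55)
L = 1387023 (L = -3 + (3*(-15) + 1551)*(741 + 180) = -3 + (-45 + 1551)*921 = -3 + 1506*921 = -3 + 1387026 = 1387023)
M(x, D) = 2 (M(x, D) = √4 = 2)
(M(r(8, 4), -43) + L) + c(58) = (2 + 1387023) - 55 = 1387025 - 55 = 1386970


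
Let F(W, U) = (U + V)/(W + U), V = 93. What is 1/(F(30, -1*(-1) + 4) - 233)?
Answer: -5/1151 ≈ -0.0043440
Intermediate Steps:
F(W, U) = (93 + U)/(U + W) (F(W, U) = (U + 93)/(W + U) = (93 + U)/(U + W))
1/(F(30, -1*(-1) + 4) - 233) = 1/((93 + (-1*(-1) + 4))/((-1*(-1) + 4) + 30) - 233) = 1/((93 + (1 + 4))/((1 + 4) + 30) - 233) = 1/((93 + 5)/(5 + 30) - 233) = 1/(98/35 - 233) = 1/((1/35)*98 - 233) = 1/(14/5 - 233) = 1/(-1151/5) = -5/1151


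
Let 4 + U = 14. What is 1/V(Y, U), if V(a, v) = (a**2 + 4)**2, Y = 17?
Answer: 1/85849 ≈ 1.1648e-5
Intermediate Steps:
U = 10 (U = -4 + 14 = 10)
V(a, v) = (4 + a**2)**2
1/V(Y, U) = 1/((4 + 17**2)**2) = 1/((4 + 289)**2) = 1/(293**2) = 1/85849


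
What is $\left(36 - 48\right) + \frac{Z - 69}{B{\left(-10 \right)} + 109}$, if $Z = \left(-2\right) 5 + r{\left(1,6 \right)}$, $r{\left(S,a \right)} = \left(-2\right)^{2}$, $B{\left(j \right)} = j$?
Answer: $- \frac{421}{33} \approx -12.758$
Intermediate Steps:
$r{\left(S,a \right)} = 4$
$Z = -6$ ($Z = \left(-2\right) 5 + 4 = -10 + 4 = -6$)
$\left(36 - 48\right) + \frac{Z - 69}{B{\left(-10 \right)} + 109} = \left(36 - 48\right) + \frac{-6 - 69}{-10 + 109} = -12 - \frac{75}{99} = -12 - \frac{25}{33} = - \frac{421}{33}$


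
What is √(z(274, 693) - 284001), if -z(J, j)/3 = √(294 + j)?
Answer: √(-284001 - 3*√987) ≈ 533.01*I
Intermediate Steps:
z(J, j) = -3*√(294 + j)
√(z(274, 693) - 284001) = √(-3*√(294 + 693) - 284001) = √(-3*√987 - 284001) = √(-284001 - 3*√987)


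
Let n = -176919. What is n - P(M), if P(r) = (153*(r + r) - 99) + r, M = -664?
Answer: 27028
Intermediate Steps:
P(r) = -99 + 307*r (P(r) = (153*(2*r) - 99) + r = (306*r - 99) + r = (-99 + 306*r) + r = -99 + 307*r)
n - P(M) = -176919 - (-99 + 307*(-664)) = -176919 - (-99 - 203848) = -176919 - 1*(-203947) = -176919 + 203947 = 27028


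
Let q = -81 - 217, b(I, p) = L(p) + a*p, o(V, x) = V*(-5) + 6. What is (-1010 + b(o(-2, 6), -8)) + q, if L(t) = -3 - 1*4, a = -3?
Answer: -1291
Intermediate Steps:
L(t) = -7 (L(t) = -3 - 4 = -7)
o(V, x) = 6 - 5*V (o(V, x) = -5*V + 6 = 6 - 5*V)
b(I, p) = -7 - 3*p
q = -298
(-1010 + b(o(-2, 6), -8)) + q = (-1010 + (-7 - 3*(-8))) - 298 = (-1010 + (-7 + 24)) - 298 = (-1010 + 17) - 298 = -993 - 298 = -1291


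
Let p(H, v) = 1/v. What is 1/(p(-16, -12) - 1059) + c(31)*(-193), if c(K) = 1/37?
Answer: -2453281/470233 ≈ -5.2172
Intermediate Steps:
c(K) = 1/37
1/(p(-16, -12) - 1059) + c(31)*(-193) = 1/(1/(-12) - 1059) + (1/37)*(-193) = 1/(-1/12 - 1059) - 193/37 = 1/(-12709/12) - 193/37 = -12/12709 - 193/37 = -2453281/470233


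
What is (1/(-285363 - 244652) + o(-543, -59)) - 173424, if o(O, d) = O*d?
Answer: -74937230806/530015 ≈ -1.4139e+5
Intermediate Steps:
(1/(-285363 - 244652) + o(-543, -59)) - 173424 = (1/(-285363 - 244652) - 543*(-59)) - 173424 = (1/(-530015) + 32037) - 173424 = (-1/530015 + 32037) - 173424 = 16980090554/530015 - 173424 = -74937230806/530015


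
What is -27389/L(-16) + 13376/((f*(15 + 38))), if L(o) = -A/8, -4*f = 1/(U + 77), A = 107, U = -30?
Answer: -257458680/5671 ≈ -45399.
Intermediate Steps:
f = -1/188 (f = -1/(4*(-30 + 77)) = -1/4/47 = -1/4*1/47 = -1/188 ≈ -0.0053191)
L(o) = -107/8 (L(o) = -1*107/8 = -107*1/8 = -107/8)
-27389/L(-16) + 13376/((f*(15 + 38))) = -27389/(-107/8) + 13376/((-(15 + 38)/188)) = -27389*(-8/107) + 13376/((-1/188*53)) = 219112/107 + 13376/(-53/188) = 219112/107 + 13376*(-188/53) = 219112/107 - 2514688/53 = -257458680/5671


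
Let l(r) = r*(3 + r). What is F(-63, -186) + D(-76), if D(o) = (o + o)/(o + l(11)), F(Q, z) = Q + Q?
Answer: -4990/39 ≈ -127.95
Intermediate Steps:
F(Q, z) = 2*Q
D(o) = 2*o/(154 + o) (D(o) = (o + o)/(o + 11*(3 + 11)) = (2*o)/(o + 11*14) = (2*o)/(o + 154) = (2*o)/(154 + o) = 2*o/(154 + o))
F(-63, -186) + D(-76) = 2*(-63) + 2*(-76)/(154 - 76) = -126 + 2*(-76)/78 = -126 + 2*(-76)*(1/78) = -126 - 76/39 = -4990/39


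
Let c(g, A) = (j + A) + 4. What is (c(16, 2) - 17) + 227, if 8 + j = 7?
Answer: 215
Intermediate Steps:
j = -1 (j = -8 + 7 = -1)
c(g, A) = 3 + A (c(g, A) = (-1 + A) + 4 = 3 + A)
(c(16, 2) - 17) + 227 = ((3 + 2) - 17) + 227 = (5 - 17) + 227 = -12 + 227 = 215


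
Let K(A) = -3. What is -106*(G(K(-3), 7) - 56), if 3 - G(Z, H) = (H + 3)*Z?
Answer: 2438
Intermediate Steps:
G(Z, H) = 3 - Z*(3 + H) (G(Z, H) = 3 - (H + 3)*Z = 3 - (3 + H)*Z = 3 - Z*(3 + H))
-106*(G(K(-3), 7) - 56) = -106*((3 - 3*(-3) - 1*7*(-3)) - 56) = -106*((3 + 9 + 21) - 56) = -106*(33 - 56) = -106*(-23) = 2438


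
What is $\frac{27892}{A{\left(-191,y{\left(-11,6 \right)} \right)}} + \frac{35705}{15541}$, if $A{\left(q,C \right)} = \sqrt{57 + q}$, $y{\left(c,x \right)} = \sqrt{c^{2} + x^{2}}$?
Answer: $\frac{35705}{15541} - \frac{13946 i \sqrt{134}}{67} \approx 2.2975 - 2409.5 i$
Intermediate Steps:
$\frac{27892}{A{\left(-191,y{\left(-11,6 \right)} \right)}} + \frac{35705}{15541} = \frac{27892}{\sqrt{57 - 191}} + \frac{35705}{15541} = \frac{27892}{\sqrt{-134}} + 35705 \cdot \frac{1}{15541} = \frac{27892}{i \sqrt{134}} + \frac{35705}{15541} = 27892 \left(- \frac{i \sqrt{134}}{134}\right) + \frac{35705}{15541} = - \frac{13946 i \sqrt{134}}{67} + \frac{35705}{15541} = \frac{35705}{15541} - \frac{13946 i \sqrt{134}}{67}$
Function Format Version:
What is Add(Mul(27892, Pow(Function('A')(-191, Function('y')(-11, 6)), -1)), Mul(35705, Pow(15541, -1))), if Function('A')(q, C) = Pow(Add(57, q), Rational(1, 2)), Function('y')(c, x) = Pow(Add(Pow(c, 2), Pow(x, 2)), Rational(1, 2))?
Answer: Add(Rational(35705, 15541), Mul(Rational(-13946, 67), I, Pow(134, Rational(1, 2)))) ≈ Add(2.2975, Mul(-2409.5, I))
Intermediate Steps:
Add(Mul(27892, Pow(Function('A')(-191, Function('y')(-11, 6)), -1)), Mul(35705, Pow(15541, -1))) = Add(Mul(27892, Pow(Pow(Add(57, -191), Rational(1, 2)), -1)), Mul(35705, Pow(15541, -1))) = Add(Mul(27892, Pow(Pow(-134, Rational(1, 2)), -1)), Mul(35705, Rational(1, 15541))) = Add(Mul(27892, Pow(Mul(I, Pow(134, Rational(1, 2))), -1)), Rational(35705, 15541)) = Add(Mul(27892, Mul(Rational(-1, 134), I, Pow(134, Rational(1, 2)))), Rational(35705, 15541)) = Add(Mul(Rational(-13946, 67), I, Pow(134, Rational(1, 2))), Rational(35705, 15541)) = Add(Rational(35705, 15541), Mul(Rational(-13946, 67), I, Pow(134, Rational(1, 2))))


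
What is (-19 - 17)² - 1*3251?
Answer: -1955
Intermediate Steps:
(-19 - 17)² - 1*3251 = (-36)² - 3251 = 1296 - 3251 = -1955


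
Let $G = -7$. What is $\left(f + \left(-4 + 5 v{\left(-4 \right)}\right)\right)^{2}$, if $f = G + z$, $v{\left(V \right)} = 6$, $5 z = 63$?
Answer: $\frac{24964}{25} \approx 998.56$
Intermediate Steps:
$z = \frac{63}{5}$ ($z = \frac{1}{5} \cdot 63 = \frac{63}{5} \approx 12.6$)
$f = \frac{28}{5}$ ($f = -7 + \frac{63}{5} = \frac{28}{5} \approx 5.6$)
$\left(f + \left(-4 + 5 v{\left(-4 \right)}\right)\right)^{2} = \left(\frac{28}{5} + \left(-4 + 5 \cdot 6\right)\right)^{2} = \left(\frac{28}{5} + \left(-4 + 30\right)\right)^{2} = \left(\frac{28}{5} + 26\right)^{2} = \left(\frac{158}{5}\right)^{2} = \frac{24964}{25}$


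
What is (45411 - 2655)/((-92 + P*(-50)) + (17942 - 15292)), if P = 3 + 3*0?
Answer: 1527/86 ≈ 17.756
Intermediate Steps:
P = 3 (P = 3 + 0 = 3)
(45411 - 2655)/((-92 + P*(-50)) + (17942 - 15292)) = (45411 - 2655)/((-92 + 3*(-50)) + (17942 - 15292)) = 42756/((-92 - 150) + 2650) = 42756/(-242 + 2650) = 42756/2408 = 42756*(1/2408) = 1527/86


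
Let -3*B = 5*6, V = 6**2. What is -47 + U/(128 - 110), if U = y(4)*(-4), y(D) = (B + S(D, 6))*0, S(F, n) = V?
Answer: -47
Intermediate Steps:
V = 36
S(F, n) = 36
B = -10 (B = -5*6/3 = -1/3*30 = -10)
y(D) = 0 (y(D) = (-10 + 36)*0 = 26*0 = 0)
U = 0 (U = 0*(-4) = 0)
-47 + U/(128 - 110) = -47 + 0/(128 - 110) = -47 + 0/18 = -47 + (1/18)*0 = -47 + 0 = -47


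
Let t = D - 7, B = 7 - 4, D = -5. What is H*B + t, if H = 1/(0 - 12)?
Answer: -49/4 ≈ -12.250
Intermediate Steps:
B = 3
t = -12 (t = -5 - 7 = -12)
H = -1/12 (H = 1/(-12) = -1/12 ≈ -0.083333)
H*B + t = -1/12*3 - 12 = -1/4 - 12 = -49/4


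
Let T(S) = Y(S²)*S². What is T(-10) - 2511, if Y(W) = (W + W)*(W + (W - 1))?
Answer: 3977489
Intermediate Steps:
Y(W) = 2*W*(-1 + 2*W) (Y(W) = (2*W)*(W + (-1 + W)) = (2*W)*(-1 + 2*W) = 2*W*(-1 + 2*W))
T(S) = 2*S⁴*(-1 + 2*S²) (T(S) = (2*S²*(-1 + 2*S²))*S² = 2*S⁴*(-1 + 2*S²))
T(-10) - 2511 = (-10)⁴*(-2 + 4*(-10)²) - 2511 = 10000*(-2 + 4*100) - 2511 = 10000*(-2 + 400) - 2511 = 10000*398 - 2511 = 3980000 - 2511 = 3977489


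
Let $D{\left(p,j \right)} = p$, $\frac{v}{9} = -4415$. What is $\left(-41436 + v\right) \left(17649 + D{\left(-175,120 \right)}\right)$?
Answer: $-1418382054$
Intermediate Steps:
$v = -39735$ ($v = 9 \left(-4415\right) = -39735$)
$\left(-41436 + v\right) \left(17649 + D{\left(-175,120 \right)}\right) = \left(-41436 - 39735\right) \left(17649 - 175\right) = \left(-81171\right) 17474 = -1418382054$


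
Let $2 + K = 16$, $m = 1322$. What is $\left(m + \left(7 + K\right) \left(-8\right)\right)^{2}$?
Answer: $1331716$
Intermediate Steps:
$K = 14$ ($K = -2 + 16 = 14$)
$\left(m + \left(7 + K\right) \left(-8\right)\right)^{2} = \left(1322 + \left(7 + 14\right) \left(-8\right)\right)^{2} = \left(1322 + 21 \left(-8\right)\right)^{2} = \left(1322 - 168\right)^{2} = 1154^{2} = 1331716$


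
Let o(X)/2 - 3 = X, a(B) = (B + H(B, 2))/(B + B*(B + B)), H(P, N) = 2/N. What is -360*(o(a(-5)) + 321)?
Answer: -117656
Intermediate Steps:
a(B) = (1 + B)/(B + 2*B²) (a(B) = (B + 2/2)/(B + B*(B + B)) = (B + 2*(½))/(B + B*(2*B)) = (B + 1)/(B + 2*B²) = (1 + B)/(B + 2*B²))
o(X) = 6 + 2*X
-360*(o(a(-5)) + 321) = -360*((6 + 2*((1 - 5)/((-5)*(1 + 2*(-5))))) + 321) = -360*((6 + 2*(-⅕*(-4)/(1 - 10))) + 321) = -360*((6 + 2*(-⅕*(-4)/(-9))) + 321) = -360*((6 + 2*(-⅕*(-⅑)*(-4))) + 321) = -360*((6 + 2*(-4/45)) + 321) = -360*((6 - 8/45) + 321) = -360*(262/45 + 321) = -360*14707/45 = -117656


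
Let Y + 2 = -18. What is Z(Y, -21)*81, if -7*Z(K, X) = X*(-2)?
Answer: -486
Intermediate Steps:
Y = -20 (Y = -2 - 18 = -20)
Z(K, X) = 2*X/7 (Z(K, X) = -X*(-2)/7 = -(-2)*X/7 = 2*X/7)
Z(Y, -21)*81 = ((2/7)*(-21))*81 = -6*81 = -486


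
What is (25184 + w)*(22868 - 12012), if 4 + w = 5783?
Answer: 336134328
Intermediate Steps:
w = 5779 (w = -4 + 5783 = 5779)
(25184 + w)*(22868 - 12012) = (25184 + 5779)*(22868 - 12012) = 30963*10856 = 336134328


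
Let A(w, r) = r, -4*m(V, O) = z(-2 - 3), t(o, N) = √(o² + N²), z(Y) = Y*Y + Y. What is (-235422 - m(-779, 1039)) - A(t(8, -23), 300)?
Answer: -235717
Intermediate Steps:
z(Y) = Y + Y² (z(Y) = Y² + Y = Y + Y²)
t(o, N) = √(N² + o²)
m(V, O) = -5 (m(V, O) = -(-2 - 3)*(1 + (-2 - 3))/4 = -(-5)*(1 - 5)/4 = -(-5)*(-4)/4 = -¼*20 = -5)
(-235422 - m(-779, 1039)) - A(t(8, -23), 300) = (-235422 - 1*(-5)) - 1*300 = (-235422 + 5) - 300 = -235417 - 300 = -235717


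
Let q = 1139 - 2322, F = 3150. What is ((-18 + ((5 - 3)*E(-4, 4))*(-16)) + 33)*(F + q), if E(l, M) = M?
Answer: -222271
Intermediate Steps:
q = -1183
((-18 + ((5 - 3)*E(-4, 4))*(-16)) + 33)*(F + q) = ((-18 + ((5 - 3)*4)*(-16)) + 33)*(3150 - 1183) = ((-18 + (2*4)*(-16)) + 33)*1967 = ((-18 + 8*(-16)) + 33)*1967 = ((-18 - 128) + 33)*1967 = (-146 + 33)*1967 = -113*1967 = -222271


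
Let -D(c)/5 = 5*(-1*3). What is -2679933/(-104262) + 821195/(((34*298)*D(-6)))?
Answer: 70736683993/2640956460 ≈ 26.784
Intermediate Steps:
D(c) = 75 (D(c) = -25*(-1*3) = -25*(-3) = -5*(-15) = 75)
-2679933/(-104262) + 821195/(((34*298)*D(-6))) = -2679933/(-104262) + 821195/(((34*298)*75)) = -2679933*(-1/104262) + 821195/((10132*75)) = 893311/34754 + 821195/759900 = 893311/34754 + 821195*(1/759900) = 893311/34754 + 164239/151980 = 70736683993/2640956460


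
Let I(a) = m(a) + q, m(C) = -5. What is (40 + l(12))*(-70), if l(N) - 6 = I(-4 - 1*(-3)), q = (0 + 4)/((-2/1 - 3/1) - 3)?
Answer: -2835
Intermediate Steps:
q = -½ (q = 4/((-2*1 - 3*1) - 3) = 4/((-2 - 3) - 3) = 4/(-5 - 3) = 4/(-8) = 4*(-⅛) = -½ ≈ -0.50000)
I(a) = -11/2 (I(a) = -5 - ½ = -11/2)
l(N) = ½ (l(N) = 6 - 11/2 = ½)
(40 + l(12))*(-70) = (40 + ½)*(-70) = (81/2)*(-70) = -2835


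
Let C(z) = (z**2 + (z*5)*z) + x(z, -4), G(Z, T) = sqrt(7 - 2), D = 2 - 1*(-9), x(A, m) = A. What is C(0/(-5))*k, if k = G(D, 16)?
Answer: 0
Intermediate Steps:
D = 11 (D = 2 + 9 = 11)
G(Z, T) = sqrt(5)
C(z) = z + 6*z**2 (C(z) = (z**2 + (z*5)*z) + z = (z**2 + (5*z)*z) + z = (z**2 + 5*z**2) + z = 6*z**2 + z = z + 6*z**2)
k = sqrt(5) ≈ 2.2361
C(0/(-5))*k = ((0/(-5))*(1 + 6*(0/(-5))))*sqrt(5) = ((0*(-1/5))*(1 + 6*(0*(-1/5))))*sqrt(5) = (0*(1 + 6*0))*sqrt(5) = (0*(1 + 0))*sqrt(5) = (0*1)*sqrt(5) = 0*sqrt(5) = 0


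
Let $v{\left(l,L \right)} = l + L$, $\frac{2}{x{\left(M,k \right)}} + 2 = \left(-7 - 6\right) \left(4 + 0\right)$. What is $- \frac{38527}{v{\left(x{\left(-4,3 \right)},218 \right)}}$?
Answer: $- \frac{1040229}{5885} \approx -176.76$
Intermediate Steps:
$x{\left(M,k \right)} = - \frac{1}{27}$ ($x{\left(M,k \right)} = \frac{2}{-2 + \left(-7 - 6\right) \left(4 + 0\right)} = \frac{2}{-2 - 52} = \frac{2}{-54} = 2 \left(- \frac{1}{54}\right) = - \frac{1}{27}$)
$v{\left(l,L \right)} = L + l$
$- \frac{38527}{v{\left(x{\left(-4,3 \right)},218 \right)}} = - \frac{38527}{218 - \frac{1}{27}} = - \frac{38527}{\frac{5885}{27}} = \left(-38527\right) \frac{27}{5885} = - \frac{1040229}{5885}$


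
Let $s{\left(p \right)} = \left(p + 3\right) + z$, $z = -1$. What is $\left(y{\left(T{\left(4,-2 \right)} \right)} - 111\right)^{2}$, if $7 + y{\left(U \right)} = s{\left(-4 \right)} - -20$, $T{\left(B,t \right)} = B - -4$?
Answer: $10000$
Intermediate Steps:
$s{\left(p \right)} = 2 + p$ ($s{\left(p \right)} = \left(p + 3\right) - 1 = \left(3 + p\right) - 1 = 2 + p$)
$T{\left(B,t \right)} = 4 + B$ ($T{\left(B,t \right)} = B + 4 = 4 + B$)
$y{\left(U \right)} = 11$ ($y{\left(U \right)} = -7 + \left(\left(2 - 4\right) - -20\right) = -7 + \left(-2 + 20\right) = -7 + 18 = 11$)
$\left(y{\left(T{\left(4,-2 \right)} \right)} - 111\right)^{2} = \left(11 - 111\right)^{2} = \left(-100\right)^{2} = 10000$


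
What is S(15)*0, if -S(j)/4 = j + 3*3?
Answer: 0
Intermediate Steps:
S(j) = -36 - 4*j (S(j) = -4*(j + 3*3) = -4*(j + 9) = -4*(9 + j) = -36 - 4*j)
S(15)*0 = (-36 - 4*15)*0 = (-36 - 60)*0 = -96*0 = 0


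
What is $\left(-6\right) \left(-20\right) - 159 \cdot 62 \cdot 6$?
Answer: $-59028$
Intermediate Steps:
$\left(-6\right) \left(-20\right) - 159 \cdot 62 \cdot 6 = 120 - 59148 = -59028$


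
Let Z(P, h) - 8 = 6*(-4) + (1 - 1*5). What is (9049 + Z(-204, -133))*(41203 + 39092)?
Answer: 724983555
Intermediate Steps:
Z(P, h) = -20 (Z(P, h) = 8 + (6*(-4) + (1 - 1*5)) = 8 + (-24 + (1 - 5)) = 8 + (-24 - 4) = 8 - 28 = -20)
(9049 + Z(-204, -133))*(41203 + 39092) = (9049 - 20)*(41203 + 39092) = 9029*80295 = 724983555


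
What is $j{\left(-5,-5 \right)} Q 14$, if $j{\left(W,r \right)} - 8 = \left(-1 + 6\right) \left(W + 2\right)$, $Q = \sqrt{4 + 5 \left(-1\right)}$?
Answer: $- 98 i \approx - 98.0 i$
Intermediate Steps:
$Q = i$ ($Q = \sqrt{4 - 5} = \sqrt{-1} = i \approx 1.0 i$)
$j{\left(W,r \right)} = 18 + 5 W$ ($j{\left(W,r \right)} = 8 + \left(-1 + 6\right) \left(W + 2\right) = 8 + 5 \left(2 + W\right) = 8 + \left(10 + 5 W\right) = 18 + 5 W$)
$j{\left(-5,-5 \right)} Q 14 = \left(18 + 5 \left(-5\right)\right) i 14 = \left(18 - 25\right) i 14 = - 7 i 14 = - 98 i$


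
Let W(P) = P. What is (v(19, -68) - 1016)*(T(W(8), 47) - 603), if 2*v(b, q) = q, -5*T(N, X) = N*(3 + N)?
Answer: 651630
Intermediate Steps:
T(N, X) = -N*(3 + N)/5
v(b, q) = q/2
(v(19, -68) - 1016)*(T(W(8), 47) - 603) = ((½)*(-68) - 1016)*(-⅕*8*(3 + 8) - 603) = (-34 - 1016)*(-⅕*8*11 - 603) = -1050*(-88/5 - 603) = -1050*(-3103/5) = 651630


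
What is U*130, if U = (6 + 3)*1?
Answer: 1170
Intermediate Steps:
U = 9 (U = 9*1 = 9)
U*130 = 9*130 = 1170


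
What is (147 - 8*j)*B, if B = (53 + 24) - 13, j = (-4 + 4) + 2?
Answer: 8384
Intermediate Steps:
j = 2 (j = 0 + 2 = 2)
B = 64 (B = 77 - 13 = 64)
(147 - 8*j)*B = (147 - 8*2)*64 = (147 - 16)*64 = 131*64 = 8384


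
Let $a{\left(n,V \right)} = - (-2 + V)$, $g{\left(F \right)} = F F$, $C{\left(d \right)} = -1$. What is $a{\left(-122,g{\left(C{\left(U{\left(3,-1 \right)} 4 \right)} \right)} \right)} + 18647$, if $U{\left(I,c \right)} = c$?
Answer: $18648$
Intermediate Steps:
$g{\left(F \right)} = F^{2}$
$a{\left(n,V \right)} = 2 - V$
$a{\left(-122,g{\left(C{\left(U{\left(3,-1 \right)} 4 \right)} \right)} \right)} + 18647 = \left(2 - \left(-1\right)^{2}\right) + 18647 = \left(2 - 1\right) + 18647 = 1 + 18647 = 18648$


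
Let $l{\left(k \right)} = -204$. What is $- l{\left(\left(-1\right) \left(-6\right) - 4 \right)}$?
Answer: $204$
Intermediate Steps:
$- l{\left(\left(-1\right) \left(-6\right) - 4 \right)} = \left(-1\right) \left(-204\right) = 204$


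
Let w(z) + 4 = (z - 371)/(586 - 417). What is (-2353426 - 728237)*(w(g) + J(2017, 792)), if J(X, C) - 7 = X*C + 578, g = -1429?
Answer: -64019843243055/13 ≈ -4.9246e+12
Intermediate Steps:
w(z) = -1047/169 + z/169 (w(z) = -4 + (z - 371)/(586 - 417) = -4 + (-371 + z)/169 = -4 + (-371 + z)*(1/169) = -4 + (-371/169 + z/169) = -1047/169 + z/169)
J(X, C) = 585 + C*X (J(X, C) = 7 + (X*C + 578) = 7 + (C*X + 578) = 7 + (578 + C*X) = 585 + C*X)
(-2353426 - 728237)*(w(g) + J(2017, 792)) = (-2353426 - 728237)*((-1047/169 + (1/169)*(-1429)) + (585 + 792*2017)) = -3081663*((-1047/169 - 1429/169) + (585 + 1597464)) = -3081663*(-2476/169 + 1598049) = -3081663*270067805/169 = -64019843243055/13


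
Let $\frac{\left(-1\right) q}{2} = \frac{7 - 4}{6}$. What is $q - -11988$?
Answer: $11987$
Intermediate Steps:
$q = -1$ ($q = - 2 \frac{7 - 4}{6} = - 2 \cdot \frac{1}{6} \cdot 3 = \left(-2\right) \frac{1}{2} = -1$)
$q - -11988 = -1 - -11988 = -1 + 11988 = 11987$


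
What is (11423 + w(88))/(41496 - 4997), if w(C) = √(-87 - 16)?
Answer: 11423/36499 + I*√103/36499 ≈ 0.31297 + 0.00027806*I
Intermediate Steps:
w(C) = I*√103 (w(C) = √(-103) = I*√103)
(11423 + w(88))/(41496 - 4997) = (11423 + I*√103)/(41496 - 4997) = (11423 + I*√103)/36499 = (11423 + I*√103)*(1/36499) = 11423/36499 + I*√103/36499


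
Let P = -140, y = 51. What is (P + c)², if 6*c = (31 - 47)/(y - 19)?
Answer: 2825761/144 ≈ 19623.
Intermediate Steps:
c = -1/12 (c = ((31 - 47)/(51 - 19))/6 = (-16/32)/6 = (-16*1/32)/6 = (⅙)*(-½) = -1/12 ≈ -0.083333)
(P + c)² = (-140 - 1/12)² = (-1681/12)² = 2825761/144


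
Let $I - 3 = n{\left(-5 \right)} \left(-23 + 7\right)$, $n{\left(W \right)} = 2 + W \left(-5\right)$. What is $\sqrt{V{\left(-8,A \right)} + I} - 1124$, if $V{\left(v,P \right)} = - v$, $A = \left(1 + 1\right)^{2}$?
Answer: $-1124 + i \sqrt{421} \approx -1124.0 + 20.518 i$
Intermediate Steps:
$n{\left(W \right)} = 2 - 5 W$
$A = 4$ ($A = 2^{2} = 4$)
$I = -429$ ($I = 3 + \left(2 - -25\right) \left(-23 + 7\right) = 3 + \left(2 + 25\right) \left(-16\right) = 3 + 27 \left(-16\right) = 3 - 432 = -429$)
$\sqrt{V{\left(-8,A \right)} + I} - 1124 = \sqrt{\left(-1\right) \left(-8\right) - 429} - 1124 = \sqrt{8 - 429} - 1124 = \sqrt{-421} - 1124 = i \sqrt{421} - 1124 = -1124 + i \sqrt{421}$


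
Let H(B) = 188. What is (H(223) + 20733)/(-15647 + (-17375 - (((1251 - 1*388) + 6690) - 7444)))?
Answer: -20921/33131 ≈ -0.63146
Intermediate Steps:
(H(223) + 20733)/(-15647 + (-17375 - (((1251 - 1*388) + 6690) - 7444))) = (188 + 20733)/(-15647 + (-17375 - (((1251 - 1*388) + 6690) - 7444))) = 20921/(-15647 + (-17375 - (((1251 - 388) + 6690) - 7444))) = 20921/(-15647 + (-17375 - ((863 + 6690) - 7444))) = 20921/(-15647 + (-17375 - (7553 - 7444))) = 20921/(-15647 + (-17375 - 1*109)) = 20921/(-15647 + (-17375 - 109)) = 20921/(-15647 - 17484) = 20921/(-33131) = 20921*(-1/33131) = -20921/33131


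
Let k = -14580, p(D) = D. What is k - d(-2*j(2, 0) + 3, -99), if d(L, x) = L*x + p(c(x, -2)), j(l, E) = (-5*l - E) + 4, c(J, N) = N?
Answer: -13093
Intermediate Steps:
j(l, E) = 4 - E - 5*l (j(l, E) = (-E - 5*l) + 4 = 4 - E - 5*l)
d(L, x) = -2 + L*x (d(L, x) = L*x - 2 = -2 + L*x)
k - d(-2*j(2, 0) + 3, -99) = -14580 - (-2 + (-2*(4 - 1*0 - 5*2) + 3)*(-99)) = -14580 - (-2 + (-2*(4 + 0 - 10) + 3)*(-99)) = -14580 - (-2 + (-2*(-6) + 3)*(-99)) = -14580 - (-2 + (12 + 3)*(-99)) = -14580 - (-2 + 15*(-99)) = -14580 - (-2 - 1485) = -14580 - 1*(-1487) = -14580 + 1487 = -13093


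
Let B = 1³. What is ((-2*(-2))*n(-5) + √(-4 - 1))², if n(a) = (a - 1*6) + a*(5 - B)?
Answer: (124 - I*√5)² ≈ 15371.0 - 554.54*I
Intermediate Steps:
B = 1
n(a) = -6 + 5*a (n(a) = (a - 1*6) + a*(5 - 1*1) = (a - 6) + a*(5 - 1) = (-6 + a) + a*4 = (-6 + a) + 4*a = -6 + 5*a)
((-2*(-2))*n(-5) + √(-4 - 1))² = ((-2*(-2))*(-6 + 5*(-5)) + √(-4 - 1))² = (4*(-6 - 25) + √(-5))² = (4*(-31) + I*√5)² = (-124 + I*√5)²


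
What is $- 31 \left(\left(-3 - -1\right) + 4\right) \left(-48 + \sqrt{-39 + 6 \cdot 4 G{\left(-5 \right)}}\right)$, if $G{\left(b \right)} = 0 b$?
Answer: $2976 - 62 i \sqrt{39} \approx 2976.0 - 387.19 i$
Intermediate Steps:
$G{\left(b \right)} = 0$
$- 31 \left(\left(-3 - -1\right) + 4\right) \left(-48 + \sqrt{-39 + 6 \cdot 4 G{\left(-5 \right)}}\right) = - 31 \left(\left(-3 - -1\right) + 4\right) \left(-48 + \sqrt{-39 + 6 \cdot 4 \cdot 0}\right) = - 31 \left(\left(-3 + 1\right) + 4\right) \left(-48 + \sqrt{-39 + 24 \cdot 0}\right) = - 31 \left(-2 + 4\right) \left(-48 + \sqrt{-39 + 0}\right) = \left(-31\right) 2 \left(-48 + \sqrt{-39}\right) = - 62 \left(-48 + i \sqrt{39}\right) = 2976 - 62 i \sqrt{39}$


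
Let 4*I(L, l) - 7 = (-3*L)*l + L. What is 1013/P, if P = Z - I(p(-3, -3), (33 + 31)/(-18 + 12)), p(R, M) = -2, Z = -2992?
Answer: -4052/11909 ≈ -0.34025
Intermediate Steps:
I(L, l) = 7/4 + L/4 - 3*L*l/4 (I(L, l) = 7/4 + ((-3*L)*l + L)/4 = 7/4 + (-3*L*l + L)/4 = 7/4 + (L - 3*L*l)/4 = 7/4 + (L/4 - 3*L*l/4) = 7/4 + L/4 - 3*L*l/4)
P = -11909/4 (P = -2992 - (7/4 + (¼)*(-2) - ¾*(-2)*(33 + 31)/(-18 + 12)) = -2992 - (7/4 - ½ - ¾*(-2)*64/(-6)) = -2992 - (7/4 - ½ - ¾*(-2)*64*(-⅙)) = -2992 - (7/4 - ½ - ¾*(-2)*(-32/3)) = -2992 - (7/4 - ½ - 16) = -2992 - 1*(-59/4) = -2992 + 59/4 = -11909/4 ≈ -2977.3)
1013/P = 1013/(-11909/4) = 1013*(-4/11909) = -4052/11909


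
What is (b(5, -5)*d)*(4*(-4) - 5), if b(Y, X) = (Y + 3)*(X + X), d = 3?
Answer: 5040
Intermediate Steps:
b(Y, X) = 2*X*(3 + Y) (b(Y, X) = (3 + Y)*(2*X) = 2*X*(3 + Y))
(b(5, -5)*d)*(4*(-4) - 5) = ((2*(-5)*(3 + 5))*3)*(4*(-4) - 5) = ((2*(-5)*8)*3)*(-16 - 5) = -80*3*(-21) = -240*(-21) = 5040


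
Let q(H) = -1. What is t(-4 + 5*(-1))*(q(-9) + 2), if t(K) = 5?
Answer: 5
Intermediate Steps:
t(-4 + 5*(-1))*(q(-9) + 2) = 5*(-1 + 2) = 5*1 = 5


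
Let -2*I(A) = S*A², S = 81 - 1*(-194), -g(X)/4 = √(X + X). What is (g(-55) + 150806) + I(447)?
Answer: -54645863/2 - 4*I*√110 ≈ -2.7323e+7 - 41.952*I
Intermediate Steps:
g(X) = -4*√2*√X (g(X) = -4*√(X + X) = -4*√2*√X)
S = 275 (S = 81 + 194 = 275)
I(A) = -275*A²/2
(g(-55) + 150806) + I(447) = (-4*√2*√(-55) + 150806) - 275/2*447² = (-4*√2*I*√55 + 150806) - 275/2*199809 = (-4*I*√110 + 150806) - 54947475/2 = (150806 - 4*I*√110) - 54947475/2 = -54645863/2 - 4*I*√110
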